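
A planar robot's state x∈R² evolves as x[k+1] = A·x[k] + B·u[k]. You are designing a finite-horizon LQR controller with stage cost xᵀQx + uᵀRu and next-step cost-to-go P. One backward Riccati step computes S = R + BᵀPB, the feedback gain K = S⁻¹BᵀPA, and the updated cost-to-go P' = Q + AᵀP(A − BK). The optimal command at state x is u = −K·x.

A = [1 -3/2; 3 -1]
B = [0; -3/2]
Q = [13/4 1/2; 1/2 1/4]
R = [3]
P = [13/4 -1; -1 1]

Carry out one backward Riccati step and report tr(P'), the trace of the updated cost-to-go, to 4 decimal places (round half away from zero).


13.2411

BᵀP = [1.5000 -1.5000]
S = R + BᵀPB = [3] + [2.2500] = [5.2500]
BᵀPA = [-3.0000 -0.7500]
K = S⁻¹·BᵀPA = [-0.5714 -0.1429]
A−BK = [1.0000 -1.5000; 2.1429 -1.2143]
AᵀP(A−BK) = [4.5357 -2.8036; -2.8036 5.2054]
P' = Q + AᵀP(A−BK) = [7.7857 -2.3036; -2.3036 5.4554]
tr(P') = 13.2411


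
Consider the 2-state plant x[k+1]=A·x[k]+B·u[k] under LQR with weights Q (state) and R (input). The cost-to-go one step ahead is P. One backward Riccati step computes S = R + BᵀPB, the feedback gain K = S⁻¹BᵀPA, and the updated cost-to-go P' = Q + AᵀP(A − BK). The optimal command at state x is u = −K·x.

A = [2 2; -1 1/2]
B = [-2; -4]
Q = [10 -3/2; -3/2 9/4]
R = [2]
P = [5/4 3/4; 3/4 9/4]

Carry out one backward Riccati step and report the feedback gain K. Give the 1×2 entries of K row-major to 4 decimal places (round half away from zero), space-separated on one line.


-0.0091 -0.2955

BᵀP = [-5.5000 -10.5000]
S = R + BᵀPB = [2] + [53.0000] = [55.0000]
BᵀPA = [-0.5000 -16.2500]
K = S⁻¹·BᵀPA = [-0.0091 -0.2955]
A−BK = [1.9818 1.4091; -1.0364 -0.6818]
AᵀP(A−BK) = [4.2455 2.9773; 2.9773 2.2614]
P' = Q + AᵀP(A−BK) = [14.2455 1.4773; 1.4773 4.5114]
tr(P') = 18.7568


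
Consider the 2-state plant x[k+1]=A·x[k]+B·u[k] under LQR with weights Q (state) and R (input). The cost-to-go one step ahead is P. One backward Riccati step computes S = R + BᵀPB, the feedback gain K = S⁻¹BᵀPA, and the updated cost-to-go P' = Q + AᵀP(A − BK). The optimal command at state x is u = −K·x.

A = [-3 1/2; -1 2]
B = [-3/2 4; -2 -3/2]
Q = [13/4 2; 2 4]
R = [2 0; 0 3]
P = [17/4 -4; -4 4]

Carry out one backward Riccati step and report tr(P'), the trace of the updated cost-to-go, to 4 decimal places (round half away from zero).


BᵀP = [1.6250 -2.0000; 23.0000 -22.0000]
S = R + BᵀPB = [2 0; 0 3] + [1.5625 9.5000; 9.5000 125.0000] = [3.5625 9.5000; 9.5000 128.0000]
BᵀPA = [-2.8750 -3.1875; -47.0000 -32.5000]
K = S⁻¹·BᵀPA = [0.2146 -0.2714; -0.3831 -0.2338]
A−BK = [-1.1456 1.0280; -1.1454 1.1066]
AᵀP(A−BK) = [0.8606 -0.1422; -0.1422 0.6001]
P' = Q + AᵀP(A−BK) = [4.1106 1.8578; 1.8578 4.6001]
tr(P') = 8.7107

8.7107


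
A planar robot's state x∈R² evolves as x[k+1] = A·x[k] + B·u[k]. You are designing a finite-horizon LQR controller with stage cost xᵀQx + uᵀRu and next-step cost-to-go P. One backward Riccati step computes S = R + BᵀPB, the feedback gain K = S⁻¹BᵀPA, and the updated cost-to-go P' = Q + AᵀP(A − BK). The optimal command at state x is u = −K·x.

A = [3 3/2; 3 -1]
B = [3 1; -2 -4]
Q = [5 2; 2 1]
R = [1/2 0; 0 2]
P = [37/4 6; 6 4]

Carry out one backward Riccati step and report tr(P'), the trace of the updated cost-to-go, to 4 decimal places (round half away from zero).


10.8123

BᵀP = [15.7500 10.0000; -14.7500 -10.0000]
S = R + BᵀPB = [1/2 0; 0 2] + [27.2500 -24.2500; -24.2500 25.2500] = [27.7500 -24.2500; -24.2500 27.2500]
BᵀPA = [77.2500 13.6250; -74.2500 -12.1250]
K = S⁻¹·BᵀPA = [1.8112 0.4595; -1.1130 -0.0361]
A−BK = [-1.3204 0.1576; 2.1703 -0.2253]
AᵀP(A−BK) = [4.6974 0.4528; 0.4528 0.1149]
P' = Q + AᵀP(A−BK) = [9.6974 2.4528; 2.4528 1.1149]
tr(P') = 10.8123


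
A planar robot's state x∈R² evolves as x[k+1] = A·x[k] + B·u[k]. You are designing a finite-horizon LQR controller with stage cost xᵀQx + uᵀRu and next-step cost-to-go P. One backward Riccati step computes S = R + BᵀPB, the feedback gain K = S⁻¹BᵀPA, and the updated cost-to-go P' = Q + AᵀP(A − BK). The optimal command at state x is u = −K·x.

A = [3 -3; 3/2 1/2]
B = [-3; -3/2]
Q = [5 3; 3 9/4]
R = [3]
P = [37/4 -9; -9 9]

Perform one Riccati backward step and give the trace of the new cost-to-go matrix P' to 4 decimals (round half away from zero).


26.3088

BᵀP = [-14.2500 13.5000]
S = R + BᵀPB = [3] + [22.5000] = [25.5000]
BᵀPA = [-22.5000 49.5000]
K = S⁻¹·BᵀPA = [-0.8824 1.9412]
A−BK = [0.3529 2.8235; 0.1765 3.4118]
AᵀP(A−BK) = [2.6471 -5.8235; -5.8235 16.4118]
P' = Q + AᵀP(A−BK) = [7.6471 -2.8235; -2.8235 18.6618]
tr(P') = 26.3088


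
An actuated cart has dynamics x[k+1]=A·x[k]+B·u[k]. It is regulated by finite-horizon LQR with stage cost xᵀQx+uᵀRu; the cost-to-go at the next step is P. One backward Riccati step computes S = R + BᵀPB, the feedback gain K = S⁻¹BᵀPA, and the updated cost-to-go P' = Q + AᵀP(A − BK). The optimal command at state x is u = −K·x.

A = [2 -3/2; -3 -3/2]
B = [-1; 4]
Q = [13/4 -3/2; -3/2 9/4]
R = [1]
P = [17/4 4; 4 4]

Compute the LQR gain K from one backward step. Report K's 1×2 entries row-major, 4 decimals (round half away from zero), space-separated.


BᵀP = [11.7500 12.0000]
S = R + BᵀPB = [1] + [36.2500] = [37.2500]
BᵀPA = [-12.5000 -35.6250]
K = S⁻¹·BᵀPA = [-0.3356 -0.9564]
A−BK = [1.6644 -2.4564; -1.6577 2.3255]
AᵀP(A−BK) = [0.8054 -0.7047; -0.7047 2.4916]
P' = Q + AᵀP(A−BK) = [4.0554 -2.2047; -2.2047 4.7416]
tr(P') = 8.7970

-0.3356 -0.9564


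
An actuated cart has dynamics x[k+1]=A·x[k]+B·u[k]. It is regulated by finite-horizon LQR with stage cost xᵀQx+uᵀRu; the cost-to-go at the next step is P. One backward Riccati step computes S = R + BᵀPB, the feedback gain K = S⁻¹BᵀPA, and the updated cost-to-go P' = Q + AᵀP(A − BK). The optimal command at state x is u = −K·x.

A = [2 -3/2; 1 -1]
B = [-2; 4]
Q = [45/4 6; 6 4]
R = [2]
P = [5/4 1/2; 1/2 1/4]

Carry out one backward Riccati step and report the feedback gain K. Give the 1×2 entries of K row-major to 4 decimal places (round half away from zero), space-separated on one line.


-0.3333 0.2500

BᵀP = [-0.5000 0.0000]
S = R + BᵀPB = [2] + [1.0000] = [3.0000]
BᵀPA = [-1.0000 0.7500]
K = S⁻¹·BᵀPA = [-0.3333 0.2500]
A−BK = [1.3333 -1.0000; 2.3333 -2.0000]
AᵀP(A−BK) = [6.9167 -5.5000; -5.5000 4.3750]
P' = Q + AᵀP(A−BK) = [18.1667 0.5000; 0.5000 8.3750]
tr(P') = 26.5417


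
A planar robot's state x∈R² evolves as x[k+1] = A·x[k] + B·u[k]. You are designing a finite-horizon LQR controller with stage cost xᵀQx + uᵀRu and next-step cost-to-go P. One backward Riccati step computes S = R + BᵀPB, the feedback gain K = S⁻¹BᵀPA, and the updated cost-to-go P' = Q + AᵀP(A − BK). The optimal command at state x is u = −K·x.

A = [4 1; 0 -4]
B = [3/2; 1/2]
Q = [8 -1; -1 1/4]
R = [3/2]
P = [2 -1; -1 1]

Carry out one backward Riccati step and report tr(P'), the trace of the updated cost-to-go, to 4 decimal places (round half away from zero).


36.3026

BᵀP = [2.5000 -1.0000]
S = R + BᵀPB = [3/2] + [3.2500] = [4.7500]
BᵀPA = [10.0000 6.5000]
K = S⁻¹·BᵀPA = [2.1053 1.3684]
A−BK = [0.8421 -1.0526; -1.0526 -4.6842]
AᵀP(A−BK) = [10.9474 10.3158; 10.3158 17.1053]
P' = Q + AᵀP(A−BK) = [18.9474 9.3158; 9.3158 17.3553]
tr(P') = 36.3026


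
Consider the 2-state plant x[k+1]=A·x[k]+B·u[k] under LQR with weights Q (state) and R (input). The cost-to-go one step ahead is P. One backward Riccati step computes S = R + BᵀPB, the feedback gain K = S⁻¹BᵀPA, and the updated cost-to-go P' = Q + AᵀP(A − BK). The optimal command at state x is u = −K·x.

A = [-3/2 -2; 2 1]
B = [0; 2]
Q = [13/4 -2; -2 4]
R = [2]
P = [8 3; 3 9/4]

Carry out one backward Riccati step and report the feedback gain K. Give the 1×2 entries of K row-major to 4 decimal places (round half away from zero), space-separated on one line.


0.0000 -0.6818

BᵀP = [6.0000 4.5000]
S = R + BᵀPB = [2] + [9.0000] = [11.0000]
BᵀPA = [0.0000 -7.5000]
K = S⁻¹·BᵀPA = [0.0000 -0.6818]
A−BK = [-1.5000 -2.0000; 2.0000 2.3636]
AᵀP(A−BK) = [9.0000 12.0000; 12.0000 17.1364]
P' = Q + AᵀP(A−BK) = [12.2500 10.0000; 10.0000 21.1364]
tr(P') = 33.3864


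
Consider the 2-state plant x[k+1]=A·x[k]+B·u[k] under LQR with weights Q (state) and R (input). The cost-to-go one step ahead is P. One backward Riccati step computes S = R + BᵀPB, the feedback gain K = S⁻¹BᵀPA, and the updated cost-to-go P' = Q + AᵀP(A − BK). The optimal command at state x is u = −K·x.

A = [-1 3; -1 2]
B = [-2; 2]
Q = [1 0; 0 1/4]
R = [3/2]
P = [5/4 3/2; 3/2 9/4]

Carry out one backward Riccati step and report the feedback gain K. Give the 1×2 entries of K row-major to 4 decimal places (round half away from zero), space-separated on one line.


BᵀP = [0.5000 1.5000]
S = R + BᵀPB = [3/2] + [2.0000] = [3.5000]
BᵀPA = [-2.0000 4.5000]
K = S⁻¹·BᵀPA = [-0.5714 1.2857]
A−BK = [-2.1429 5.5714; 0.1429 -0.5714]
AᵀP(A−BK) = [5.3571 -13.1786; -13.1786 32.4643]
P' = Q + AᵀP(A−BK) = [6.3571 -13.1786; -13.1786 32.7143]
tr(P') = 39.0714

-0.5714 1.2857


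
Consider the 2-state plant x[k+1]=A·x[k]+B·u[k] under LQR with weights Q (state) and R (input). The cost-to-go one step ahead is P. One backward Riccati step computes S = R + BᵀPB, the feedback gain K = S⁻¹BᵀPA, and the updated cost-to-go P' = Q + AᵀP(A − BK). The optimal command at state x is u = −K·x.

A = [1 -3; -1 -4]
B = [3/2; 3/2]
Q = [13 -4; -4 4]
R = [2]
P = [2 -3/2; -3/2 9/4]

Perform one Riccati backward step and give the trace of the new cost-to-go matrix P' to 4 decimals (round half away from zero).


32.7532

BᵀP = [0.7500 1.1250]
S = R + BᵀPB = [2] + [2.8125] = [4.8125]
BᵀPA = [-0.3750 -6.7500]
K = S⁻¹·BᵀPA = [-0.0779 -1.4026]
A−BK = [1.1169 -0.8961; -0.8831 -1.8961]
AᵀP(A−BK) = [7.2208 3.9740; 3.9740 8.5325]
P' = Q + AᵀP(A−BK) = [20.2208 -0.0260; -0.0260 12.5325]
tr(P') = 32.7532


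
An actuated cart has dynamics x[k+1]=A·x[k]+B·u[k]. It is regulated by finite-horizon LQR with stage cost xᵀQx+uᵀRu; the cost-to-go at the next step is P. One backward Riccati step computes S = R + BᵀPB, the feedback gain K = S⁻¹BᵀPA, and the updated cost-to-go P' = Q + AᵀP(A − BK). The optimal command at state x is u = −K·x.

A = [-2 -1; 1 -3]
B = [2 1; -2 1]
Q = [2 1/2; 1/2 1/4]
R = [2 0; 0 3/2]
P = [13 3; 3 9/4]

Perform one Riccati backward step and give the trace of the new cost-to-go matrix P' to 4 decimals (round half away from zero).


9.0088

BᵀP = [20.0000 1.5000; 16.0000 5.2500]
S = R + BᵀPB = [2 0; 0 3/2] + [37.0000 21.5000; 21.5000 21.2500] = [39.0000 21.5000; 21.5000 22.7500]
BᵀPA = [-38.5000 -24.5000; -26.7500 -31.7500]
K = S⁻¹·BᵀPA = [-0.7076 0.2947; -0.5071 -1.6741]
A−BK = [-0.0776 0.0847; 0.0918 -0.7365]
AᵀP(A−BK) = [1.4418 0.8135; 0.8135 5.3171]
P' = Q + AᵀP(A−BK) = [3.4418 1.3135; 1.3135 5.5671]
tr(P') = 9.0088


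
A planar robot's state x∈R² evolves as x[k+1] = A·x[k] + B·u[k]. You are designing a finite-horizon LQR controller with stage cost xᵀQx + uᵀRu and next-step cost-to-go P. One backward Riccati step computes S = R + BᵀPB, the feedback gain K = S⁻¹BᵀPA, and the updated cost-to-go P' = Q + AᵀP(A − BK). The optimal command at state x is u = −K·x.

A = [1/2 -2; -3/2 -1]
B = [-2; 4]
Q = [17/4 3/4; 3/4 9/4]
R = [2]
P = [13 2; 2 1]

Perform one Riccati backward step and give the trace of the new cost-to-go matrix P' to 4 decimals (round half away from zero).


33.7632

BᵀP = [-18.0000 0.0000]
S = R + BᵀPB = [2] + [36.0000] = [38.0000]
BᵀPA = [-9.0000 36.0000]
K = S⁻¹·BᵀPA = [-0.2368 0.9474]
A−BK = [0.0263 -0.1053; -0.5526 -4.7895]
AᵀP(A−BK) = [0.3684 2.0263; 2.0263 26.8947]
P' = Q + AᵀP(A−BK) = [4.6184 2.7763; 2.7763 29.1447]
tr(P') = 33.7632


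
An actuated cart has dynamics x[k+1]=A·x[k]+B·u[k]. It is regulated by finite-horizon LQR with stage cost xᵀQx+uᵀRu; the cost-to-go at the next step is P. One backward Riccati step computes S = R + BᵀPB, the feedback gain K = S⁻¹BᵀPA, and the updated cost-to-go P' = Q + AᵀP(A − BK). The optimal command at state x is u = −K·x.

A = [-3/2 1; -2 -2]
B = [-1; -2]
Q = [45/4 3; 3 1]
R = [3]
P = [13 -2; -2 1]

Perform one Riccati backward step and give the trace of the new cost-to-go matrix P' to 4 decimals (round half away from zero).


36.5625

BᵀP = [-9.0000 0.0000]
S = R + BᵀPB = [3] + [9.0000] = [12.0000]
BᵀPA = [13.5000 -9.0000]
K = S⁻¹·BᵀPA = [1.1250 -0.7500]
A−BK = [-0.3750 0.2500; 0.2500 -3.5000]
AᵀP(A−BK) = [6.0625 -7.3750; -7.3750 18.2500]
P' = Q + AᵀP(A−BK) = [17.3125 -4.3750; -4.3750 19.2500]
tr(P') = 36.5625


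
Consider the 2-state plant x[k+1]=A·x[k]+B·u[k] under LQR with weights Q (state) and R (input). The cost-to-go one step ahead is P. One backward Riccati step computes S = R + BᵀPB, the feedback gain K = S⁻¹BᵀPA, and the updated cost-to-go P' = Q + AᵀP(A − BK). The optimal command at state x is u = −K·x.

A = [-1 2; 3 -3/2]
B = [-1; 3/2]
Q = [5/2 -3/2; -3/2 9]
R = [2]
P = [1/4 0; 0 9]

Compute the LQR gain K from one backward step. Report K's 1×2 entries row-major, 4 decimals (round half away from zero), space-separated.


BᵀP = [-0.2500 13.5000]
S = R + BᵀPB = [2] + [20.5000] = [22.5000]
BᵀPA = [40.7500 -20.7500]
K = S⁻¹·BᵀPA = [1.8111 -0.9222]
A−BK = [0.8111 1.0778; 0.2833 -0.1167]
AᵀP(A−BK) = [7.4472 -3.4194; -3.4194 2.1139]
P' = Q + AᵀP(A−BK) = [9.9472 -4.9194; -4.9194 11.1139]
tr(P') = 21.0611

1.8111 -0.9222


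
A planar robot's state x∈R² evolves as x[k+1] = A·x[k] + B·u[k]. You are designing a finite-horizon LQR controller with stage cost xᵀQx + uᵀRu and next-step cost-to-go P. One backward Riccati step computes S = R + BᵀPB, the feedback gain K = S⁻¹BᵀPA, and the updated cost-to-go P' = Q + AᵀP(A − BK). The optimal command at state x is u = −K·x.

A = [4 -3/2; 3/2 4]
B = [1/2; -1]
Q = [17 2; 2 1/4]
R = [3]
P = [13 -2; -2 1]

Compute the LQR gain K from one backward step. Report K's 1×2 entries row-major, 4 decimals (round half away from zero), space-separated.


3.3514 -2.2432

BᵀP = [8.5000 -2.0000]
S = R + BᵀPB = [3] + [6.2500] = [9.2500]
BᵀPA = [31.0000 -20.7500]
K = S⁻¹·BᵀPA = [3.3514 -2.2432]
A−BK = [2.3243 -0.3784; 4.8514 1.7568]
AᵀP(A−BK) = [82.3581 -29.9595; -29.9595 22.7027]
P' = Q + AᵀP(A−BK) = [99.3581 -27.9595; -27.9595 22.9527]
tr(P') = 122.3108


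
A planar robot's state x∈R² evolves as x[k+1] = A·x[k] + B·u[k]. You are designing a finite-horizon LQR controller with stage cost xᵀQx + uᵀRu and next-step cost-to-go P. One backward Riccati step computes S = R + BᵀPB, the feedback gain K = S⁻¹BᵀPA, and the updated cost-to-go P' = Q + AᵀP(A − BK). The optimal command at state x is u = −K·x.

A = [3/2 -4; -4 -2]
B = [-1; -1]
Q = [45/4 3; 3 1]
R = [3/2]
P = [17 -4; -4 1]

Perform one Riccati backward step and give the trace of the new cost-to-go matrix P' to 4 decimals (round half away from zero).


56.2174

BᵀP = [-13.0000 3.0000]
S = R + BᵀPB = [3/2] + [10.0000] = [11.5000]
BᵀPA = [-31.5000 46.0000]
K = S⁻¹·BᵀPA = [-2.7391 4.0000]
A−BK = [-1.2391 0.0000; -6.7391 2.0000]
AᵀP(A−BK) = [15.9674 -20.0000; -20.0000 28.0000]
P' = Q + AᵀP(A−BK) = [27.2174 -17.0000; -17.0000 29.0000]
tr(P') = 56.2174


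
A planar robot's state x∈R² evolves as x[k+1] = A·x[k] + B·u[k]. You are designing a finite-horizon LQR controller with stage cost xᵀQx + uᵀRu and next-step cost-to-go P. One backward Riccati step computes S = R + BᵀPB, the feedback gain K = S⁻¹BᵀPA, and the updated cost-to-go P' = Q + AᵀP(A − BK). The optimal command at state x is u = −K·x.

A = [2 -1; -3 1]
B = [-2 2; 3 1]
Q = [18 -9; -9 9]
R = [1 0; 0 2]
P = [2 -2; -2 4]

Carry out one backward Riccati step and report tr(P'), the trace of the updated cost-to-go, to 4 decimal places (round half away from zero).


28.1457

BᵀP = [-10.0000 16.0000; 2.0000 0.0000]
S = R + BᵀPB = [1 0; 0 2] + [68.0000 -4.0000; -4.0000 4.0000] = [69.0000 -4.0000; -4.0000 6.0000]
BᵀPA = [-68.0000 26.0000; 4.0000 -2.0000]
K = S⁻¹·BᵀPA = [-0.9849 0.3719; 0.0101 -0.0854]
A−BK = [0.0101 -0.0854; -0.0553 -0.0302]
AᵀP(A−BK) = [0.9849 -0.3719; -0.3719 0.1608]
P' = Q + AᵀP(A−BK) = [18.9849 -9.3719; -9.3719 9.1608]
tr(P') = 28.1457


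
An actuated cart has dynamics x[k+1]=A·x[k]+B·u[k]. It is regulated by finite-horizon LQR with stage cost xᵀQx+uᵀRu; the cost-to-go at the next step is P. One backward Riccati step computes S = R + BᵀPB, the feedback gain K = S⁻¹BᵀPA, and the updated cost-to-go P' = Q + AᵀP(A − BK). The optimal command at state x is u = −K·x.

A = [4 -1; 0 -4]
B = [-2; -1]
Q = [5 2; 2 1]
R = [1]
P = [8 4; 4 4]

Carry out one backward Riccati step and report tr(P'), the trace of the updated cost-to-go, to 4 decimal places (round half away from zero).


30.0000

BᵀP = [-20.0000 -12.0000]
S = R + BᵀPB = [1] + [52.0000] = [53.0000]
BᵀPA = [-80.0000 68.0000]
K = S⁻¹·BᵀPA = [-1.5094 1.2830]
A−BK = [0.9811 1.5660; -1.5094 -2.7170]
AᵀP(A−BK) = [7.2453 6.6415; 6.6415 16.7547]
P' = Q + AᵀP(A−BK) = [12.2453 8.6415; 8.6415 17.7547]
tr(P') = 30.0000


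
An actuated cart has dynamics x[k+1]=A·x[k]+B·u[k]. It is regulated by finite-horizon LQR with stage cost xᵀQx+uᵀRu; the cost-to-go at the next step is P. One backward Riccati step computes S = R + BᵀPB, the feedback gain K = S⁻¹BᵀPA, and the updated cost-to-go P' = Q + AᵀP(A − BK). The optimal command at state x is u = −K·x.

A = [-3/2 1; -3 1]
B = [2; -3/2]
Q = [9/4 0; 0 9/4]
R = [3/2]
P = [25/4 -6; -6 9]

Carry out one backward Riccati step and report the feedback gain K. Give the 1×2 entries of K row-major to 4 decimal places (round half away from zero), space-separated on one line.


0.5347 -0.0483

BᵀP = [21.5000 -25.5000]
S = R + BᵀPB = [3/2] + [81.2500] = [82.7500]
BᵀPA = [44.2500 -4.0000]
K = S⁻¹·BᵀPA = [0.5347 -0.0483]
A−BK = [-2.5695 1.0967; -2.1979 0.9275]
AᵀP(A−BK) = [17.4001 -7.2360; -7.2360 3.0566]
P' = Q + AᵀP(A−BK) = [19.6501 -7.2360; -7.2360 5.3066]
tr(P') = 24.9568


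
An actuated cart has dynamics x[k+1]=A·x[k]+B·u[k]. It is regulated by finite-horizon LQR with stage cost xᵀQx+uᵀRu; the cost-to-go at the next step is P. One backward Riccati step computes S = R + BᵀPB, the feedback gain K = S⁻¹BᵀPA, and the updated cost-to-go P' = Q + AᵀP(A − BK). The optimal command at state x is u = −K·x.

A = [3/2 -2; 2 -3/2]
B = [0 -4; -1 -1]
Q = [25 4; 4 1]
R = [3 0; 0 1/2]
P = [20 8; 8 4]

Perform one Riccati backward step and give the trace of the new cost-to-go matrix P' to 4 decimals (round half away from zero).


28.2585

BᵀP = [-8.0000 -4.0000; -88.0000 -36.0000]
S = R + BᵀPB = [3 0; 0 1/2] + [4.0000 36.0000; 36.0000 388.0000] = [7.0000 36.0000; 36.0000 388.5000]
BᵀPA = [-20.0000 22.0000; -204.0000 230.0000]
K = S⁻¹·BᵀPA = [-0.2993 0.1876; -0.4974 0.5746]
A−BK = [-0.4895 0.2986; 1.2034 -0.7378]
AᵀP(A−BK) = [1.5522 -1.0221; -1.0221 0.7064]
P' = Q + AᵀP(A−BK) = [26.5522 2.9779; 2.9779 1.7064]
tr(P') = 28.2585


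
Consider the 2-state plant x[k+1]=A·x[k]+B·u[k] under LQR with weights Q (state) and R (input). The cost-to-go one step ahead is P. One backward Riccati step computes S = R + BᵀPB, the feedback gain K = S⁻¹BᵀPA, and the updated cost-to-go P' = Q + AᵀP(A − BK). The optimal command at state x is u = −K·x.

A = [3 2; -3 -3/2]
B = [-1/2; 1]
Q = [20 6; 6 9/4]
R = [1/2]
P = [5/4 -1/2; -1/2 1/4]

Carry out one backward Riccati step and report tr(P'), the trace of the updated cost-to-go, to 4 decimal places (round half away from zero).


32.3425

BᵀP = [-1.1250 0.5000]
S = R + BᵀPB = [1/2] + [1.0625] = [1.5625]
BᵀPA = [-4.8750 -3.0000]
K = S⁻¹·BᵀPA = [-3.1200 -1.9200]
A−BK = [1.4400 1.0400; 0.1200 0.4200]
AᵀP(A−BK) = [7.2900 4.5150; 4.5150 2.8025]
P' = Q + AᵀP(A−BK) = [27.2900 10.5150; 10.5150 5.0525]
tr(P') = 32.3425


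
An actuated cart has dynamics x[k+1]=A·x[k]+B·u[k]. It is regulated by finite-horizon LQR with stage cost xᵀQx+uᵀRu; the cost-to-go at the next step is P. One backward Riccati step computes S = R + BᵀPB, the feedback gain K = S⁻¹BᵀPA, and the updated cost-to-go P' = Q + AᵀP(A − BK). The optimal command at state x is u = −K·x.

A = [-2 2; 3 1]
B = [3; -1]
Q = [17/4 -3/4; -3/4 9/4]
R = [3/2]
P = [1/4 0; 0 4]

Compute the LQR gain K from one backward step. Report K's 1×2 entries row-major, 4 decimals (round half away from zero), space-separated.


BᵀP = [0.7500 -4.0000]
S = R + BᵀPB = [3/2] + [6.2500] = [7.7500]
BᵀPA = [-13.5000 -2.5000]
K = S⁻¹·BᵀPA = [-1.7419 -0.3226]
A−BK = [3.2258 2.9677; 1.2581 0.6774]
AᵀP(A−BK) = [13.4839 6.6452; 6.6452 4.1935]
P' = Q + AᵀP(A−BK) = [17.7339 5.8952; 5.8952 6.4435]
tr(P') = 24.1774

-1.7419 -0.3226


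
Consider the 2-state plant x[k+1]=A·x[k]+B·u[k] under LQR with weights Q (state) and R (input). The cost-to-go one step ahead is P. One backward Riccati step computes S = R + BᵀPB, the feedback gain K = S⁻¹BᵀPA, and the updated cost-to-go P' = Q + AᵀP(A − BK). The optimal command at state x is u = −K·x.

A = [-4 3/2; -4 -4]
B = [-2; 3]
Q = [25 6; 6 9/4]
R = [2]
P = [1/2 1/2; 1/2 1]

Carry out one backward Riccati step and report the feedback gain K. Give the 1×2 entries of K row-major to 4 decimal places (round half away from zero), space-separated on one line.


-1.4286 -1.0357

BᵀP = [0.5000 2.0000]
S = R + BᵀPB = [2] + [5.0000] = [7.0000]
BᵀPA = [-10.0000 -7.2500]
K = S⁻¹·BᵀPA = [-1.4286 -1.0357]
A−BK = [-6.8571 -0.5714; 0.2857 -0.8929]
AᵀP(A−BK) = [25.7143 7.6429; 7.6429 3.6161]
P' = Q + AᵀP(A−BK) = [50.7143 13.6429; 13.6429 5.8661]
tr(P') = 56.5804


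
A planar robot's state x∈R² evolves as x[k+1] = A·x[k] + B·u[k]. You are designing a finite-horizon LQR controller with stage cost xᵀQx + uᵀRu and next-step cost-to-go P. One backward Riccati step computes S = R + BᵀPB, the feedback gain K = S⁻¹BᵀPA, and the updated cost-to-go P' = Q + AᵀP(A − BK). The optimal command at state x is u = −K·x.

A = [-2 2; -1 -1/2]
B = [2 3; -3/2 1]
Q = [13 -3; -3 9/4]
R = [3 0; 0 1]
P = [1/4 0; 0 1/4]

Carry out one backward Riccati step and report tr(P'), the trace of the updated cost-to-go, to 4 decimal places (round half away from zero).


16.0141

BᵀP = [0.5000 -0.3750; 0.7500 0.2500]
S = R + BᵀPB = [3 0; 0 1] + [1.5625 1.1250; 1.1250 2.5000] = [4.5625 1.1250; 1.1250 3.5000]
BᵀPA = [-0.6250 1.1875; -1.7500 1.3750]
K = S⁻¹·BᵀPA = [-0.0149 0.1775; -0.4952 0.3358]
A−BK = [-0.4846 0.6376; -0.5271 -0.5696]
AᵀP(A−BK) = [0.3741 -0.1764; -0.1764 0.3900]
P' = Q + AᵀP(A−BK) = [13.3741 -3.1764; -3.1764 2.6400]
tr(P') = 16.0141


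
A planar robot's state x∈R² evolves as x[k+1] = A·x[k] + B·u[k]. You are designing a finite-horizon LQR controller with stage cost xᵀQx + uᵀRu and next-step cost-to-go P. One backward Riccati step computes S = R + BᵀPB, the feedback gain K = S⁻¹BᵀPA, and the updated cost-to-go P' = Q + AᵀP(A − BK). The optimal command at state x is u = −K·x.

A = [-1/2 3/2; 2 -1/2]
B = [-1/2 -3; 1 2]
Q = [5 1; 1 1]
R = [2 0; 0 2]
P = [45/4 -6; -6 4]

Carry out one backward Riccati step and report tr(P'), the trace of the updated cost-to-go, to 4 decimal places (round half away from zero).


BᵀP = [-11.6250 7.0000; -45.7500 26.0000]
S = R + BᵀPB = [2 0; 0 2] + [12.8125 48.8750; 48.8750 189.2500] = [14.8125 48.8750; 48.8750 191.2500]
BᵀPA = [19.8125 -20.9375; 74.8750 -81.6250]
K = S⁻¹·BᵀPA = [0.2919 -0.0335; 0.3169 -0.4182]
A−BK = [0.5967 0.2285; 1.0743 0.3700]
AᵀP(A−BK) = [1.3009 0.0417; 0.0417 0.4726]
P' = Q + AᵀP(A−BK) = [6.3009 1.0417; 1.0417 1.4726]
tr(P') = 7.7734

7.7734


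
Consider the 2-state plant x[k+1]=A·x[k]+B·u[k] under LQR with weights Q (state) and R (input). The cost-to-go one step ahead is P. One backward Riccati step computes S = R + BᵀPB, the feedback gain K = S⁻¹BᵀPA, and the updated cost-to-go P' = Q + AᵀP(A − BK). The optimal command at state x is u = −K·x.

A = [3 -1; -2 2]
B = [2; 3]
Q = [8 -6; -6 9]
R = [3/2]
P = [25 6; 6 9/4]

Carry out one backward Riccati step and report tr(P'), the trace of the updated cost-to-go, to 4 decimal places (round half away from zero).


41.1161

BᵀP = [68.0000 18.7500]
S = R + BᵀPB = [3/2] + [192.2500] = [193.7500]
BᵀPA = [166.5000 -30.5000]
K = S⁻¹·BᵀPA = [0.8594 -0.1574]
A−BK = [1.2813 -0.6852; -4.5781 2.4723]
AᵀP(A−BK) = [18.9174 -9.7897; -9.7897 5.1987]
P' = Q + AᵀP(A−BK) = [26.9174 -15.7897; -15.7897 14.1987]
tr(P') = 41.1161


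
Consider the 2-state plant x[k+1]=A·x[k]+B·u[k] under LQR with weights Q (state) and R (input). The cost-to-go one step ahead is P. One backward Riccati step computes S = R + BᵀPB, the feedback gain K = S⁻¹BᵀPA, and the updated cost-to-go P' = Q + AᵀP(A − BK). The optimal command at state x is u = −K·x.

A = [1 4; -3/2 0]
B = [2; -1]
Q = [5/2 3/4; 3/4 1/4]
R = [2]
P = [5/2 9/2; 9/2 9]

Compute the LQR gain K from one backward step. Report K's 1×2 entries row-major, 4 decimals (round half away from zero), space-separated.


0.1667 0.6667

BᵀP = [0.5000 0.0000]
S = R + BᵀPB = [2] + [1.0000] = [3.0000]
BᵀPA = [0.5000 2.0000]
K = S⁻¹·BᵀPA = [0.1667 0.6667]
A−BK = [0.6667 2.6667; -1.3333 0.6667]
AᵀP(A−BK) = [9.1667 -17.3333; -17.3333 38.6667]
P' = Q + AᵀP(A−BK) = [11.6667 -16.5833; -16.5833 38.9167]
tr(P') = 50.5833


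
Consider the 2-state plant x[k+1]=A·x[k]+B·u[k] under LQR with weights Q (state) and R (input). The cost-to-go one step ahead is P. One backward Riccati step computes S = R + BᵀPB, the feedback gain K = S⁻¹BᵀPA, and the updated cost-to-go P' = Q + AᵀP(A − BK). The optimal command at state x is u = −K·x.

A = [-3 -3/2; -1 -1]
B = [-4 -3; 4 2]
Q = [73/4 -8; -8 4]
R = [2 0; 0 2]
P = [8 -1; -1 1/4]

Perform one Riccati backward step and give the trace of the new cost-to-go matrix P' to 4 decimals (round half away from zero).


24.7056

BᵀP = [-36.0000 5.0000; -26.0000 3.5000]
S = R + BᵀPB = [2 0; 0 2] + [164.0000 118.0000; 118.0000 85.0000] = [166.0000 118.0000; 118.0000 87.0000]
BᵀPA = [103.0000 49.0000; 74.5000 35.5000]
K = S⁻¹·BᵀPA = [0.3282 0.1429; 0.4112 0.2143]
A−BK = [-0.4537 -0.2857; -3.1351 -2.0000]
AᵀP(A−BK) = [1.8127 1.0714; 1.0714 0.6429]
P' = Q + AᵀP(A−BK) = [20.0627 -6.9286; -6.9286 4.6429]
tr(P') = 24.7056


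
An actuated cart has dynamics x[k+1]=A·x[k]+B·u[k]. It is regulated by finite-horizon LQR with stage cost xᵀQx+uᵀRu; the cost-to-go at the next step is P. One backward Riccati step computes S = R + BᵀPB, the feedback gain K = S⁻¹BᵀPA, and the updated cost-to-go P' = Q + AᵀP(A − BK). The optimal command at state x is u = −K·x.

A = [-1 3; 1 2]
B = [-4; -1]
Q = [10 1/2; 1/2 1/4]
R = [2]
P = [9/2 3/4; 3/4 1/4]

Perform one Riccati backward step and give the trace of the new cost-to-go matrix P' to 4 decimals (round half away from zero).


11.9400

BᵀP = [-18.7500 -3.2500]
S = R + BᵀPB = [2] + [78.2500] = [80.2500]
BᵀPA = [15.5000 -62.7500]
K = S⁻¹·BᵀPA = [0.1931 -0.7819]
A−BK = [-0.2274 -0.1277; 1.1931 1.2181]
AᵀP(A−BK) = [0.2562 -0.1301; -0.1301 1.4338]
P' = Q + AᵀP(A−BK) = [10.2562 0.3699; 0.3699 1.6838]
tr(P') = 11.9400


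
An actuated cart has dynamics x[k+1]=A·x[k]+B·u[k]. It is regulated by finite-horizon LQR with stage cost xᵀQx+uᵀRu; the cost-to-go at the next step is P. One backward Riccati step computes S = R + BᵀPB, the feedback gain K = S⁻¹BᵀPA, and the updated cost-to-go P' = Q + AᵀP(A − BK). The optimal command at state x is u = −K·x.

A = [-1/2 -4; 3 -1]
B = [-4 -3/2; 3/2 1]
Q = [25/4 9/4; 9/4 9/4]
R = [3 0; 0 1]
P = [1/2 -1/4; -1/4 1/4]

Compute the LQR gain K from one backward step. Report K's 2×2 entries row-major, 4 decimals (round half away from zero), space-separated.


0.2307 0.4130 0.3955 0.4274

BᵀP = [-2.3750 1.3750; -1.0000 0.6250]
S = R + BᵀPB = [3 0; 0 1] + [11.5625 4.9375; 4.9375 2.1250] = [14.5625 4.9375; 4.9375 3.1250]
BᵀPA = [5.3125 8.1250; 2.3750 3.3750]
K = S⁻¹·BᵀPA = [0.2307 0.4130; 0.3955 0.4274]
A−BK = [1.0161 -1.7068; 2.2585 -2.0470]
AᵀP(A−BK) = [0.9601 -0.0843; -0.0843 1.4517]
P' = Q + AᵀP(A−BK) = [7.2101 2.1657; 2.1657 3.7017]
tr(P') = 10.9117


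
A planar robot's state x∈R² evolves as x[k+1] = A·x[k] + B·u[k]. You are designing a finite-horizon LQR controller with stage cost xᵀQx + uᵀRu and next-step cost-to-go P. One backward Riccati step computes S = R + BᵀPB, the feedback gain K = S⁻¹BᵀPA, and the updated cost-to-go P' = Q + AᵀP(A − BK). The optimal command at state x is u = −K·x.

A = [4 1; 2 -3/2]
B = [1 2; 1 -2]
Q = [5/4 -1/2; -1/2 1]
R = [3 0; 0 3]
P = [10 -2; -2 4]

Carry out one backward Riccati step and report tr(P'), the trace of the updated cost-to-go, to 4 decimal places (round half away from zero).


BᵀP = [8.0000 2.0000; 24.0000 -12.0000]
S = R + BᵀPB = [3 0; 0 3] + [10.0000 12.0000; 12.0000 72.0000] = [13.0000 12.0000; 12.0000 75.0000]
BᵀPA = [36.0000 5.0000; 72.0000 42.0000]
K = S⁻¹·BᵀPA = [2.2094 -0.1552; 0.6065 0.5848]
A−BK = [0.5776 -0.0144; 1.0036 -0.1751]
AᵀP(A−BK) = [20.7942 -0.5199; -0.5199 1.2130]
P' = Q + AᵀP(A−BK) = [22.0442 -1.0199; -1.0199 2.2130]
tr(P') = 24.2572

24.2572


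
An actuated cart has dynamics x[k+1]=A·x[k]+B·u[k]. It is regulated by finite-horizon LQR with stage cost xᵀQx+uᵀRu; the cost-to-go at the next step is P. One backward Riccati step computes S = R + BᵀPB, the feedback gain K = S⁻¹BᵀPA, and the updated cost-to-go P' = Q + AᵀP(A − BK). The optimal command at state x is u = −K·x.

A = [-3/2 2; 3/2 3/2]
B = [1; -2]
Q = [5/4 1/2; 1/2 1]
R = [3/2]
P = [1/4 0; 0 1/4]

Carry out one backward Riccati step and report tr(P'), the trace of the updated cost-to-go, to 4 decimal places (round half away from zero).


BᵀP = [0.2500 -0.5000]
S = R + BᵀPB = [3/2] + [1.2500] = [2.7500]
BᵀPA = [-1.1250 -0.2500]
K = S⁻¹·BᵀPA = [-0.4091 -0.0909]
A−BK = [-1.0909 2.0909; 0.6818 1.3182]
AᵀP(A−BK) = [0.6648 -0.2898; -0.2898 1.5398]
P' = Q + AᵀP(A−BK) = [1.9148 0.2102; 0.2102 2.5398]
tr(P') = 4.4545

4.4545


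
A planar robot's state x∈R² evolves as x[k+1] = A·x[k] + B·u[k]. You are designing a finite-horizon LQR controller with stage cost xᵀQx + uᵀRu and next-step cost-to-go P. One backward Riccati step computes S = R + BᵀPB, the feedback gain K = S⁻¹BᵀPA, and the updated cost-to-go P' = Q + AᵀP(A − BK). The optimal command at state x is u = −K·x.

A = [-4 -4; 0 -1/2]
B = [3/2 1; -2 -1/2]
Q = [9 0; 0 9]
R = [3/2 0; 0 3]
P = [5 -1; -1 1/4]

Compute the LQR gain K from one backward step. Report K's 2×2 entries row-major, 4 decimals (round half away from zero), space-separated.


-1.6495 -1.6035 -0.5165 -0.5076

BᵀP = [9.5000 -2.0000; 5.5000 -1.1250]
S = R + BᵀPB = [3/2 0; 0 3] + [18.2500 10.5000; 10.5000 6.0625] = [19.7500 10.5000; 10.5000 9.0625]
BᵀPA = [-38.0000 -37.0000; -22.0000 -21.4375]
K = S⁻¹·BᵀPA = [-1.6495 -1.6035; -0.5165 -0.5076]
A−BK = [-1.0093 -1.0871; -3.5572 -3.9609]
AᵀP(A−BK) = [5.9577 5.8977; 5.8977 5.8493]
P' = Q + AᵀP(A−BK) = [14.9577 5.8977; 5.8977 14.8493]
tr(P') = 29.8070


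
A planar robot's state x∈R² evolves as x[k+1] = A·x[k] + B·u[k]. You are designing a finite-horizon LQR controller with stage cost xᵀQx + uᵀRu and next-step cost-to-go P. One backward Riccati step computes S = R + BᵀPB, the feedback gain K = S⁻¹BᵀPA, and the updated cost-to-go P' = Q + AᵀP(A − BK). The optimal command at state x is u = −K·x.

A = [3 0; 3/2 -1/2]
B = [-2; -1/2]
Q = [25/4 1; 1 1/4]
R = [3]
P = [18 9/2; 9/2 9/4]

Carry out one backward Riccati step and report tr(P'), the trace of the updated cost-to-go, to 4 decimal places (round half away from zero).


BᵀP = [-38.2500 -10.1250]
S = R + BᵀPB = [3] + [81.5625] = [84.5625]
BᵀPA = [-129.9375 5.0625]
K = S⁻¹·BᵀPA = [-1.5366 0.0599]
A−BK = [-0.0732 0.1197; 0.7317 -0.4701]
AᵀP(A−BK) = [7.9024 -0.6585; -0.6585 0.2594]
P' = Q + AᵀP(A−BK) = [14.1524 0.3415; 0.3415 0.5094]
tr(P') = 14.6619

14.6619


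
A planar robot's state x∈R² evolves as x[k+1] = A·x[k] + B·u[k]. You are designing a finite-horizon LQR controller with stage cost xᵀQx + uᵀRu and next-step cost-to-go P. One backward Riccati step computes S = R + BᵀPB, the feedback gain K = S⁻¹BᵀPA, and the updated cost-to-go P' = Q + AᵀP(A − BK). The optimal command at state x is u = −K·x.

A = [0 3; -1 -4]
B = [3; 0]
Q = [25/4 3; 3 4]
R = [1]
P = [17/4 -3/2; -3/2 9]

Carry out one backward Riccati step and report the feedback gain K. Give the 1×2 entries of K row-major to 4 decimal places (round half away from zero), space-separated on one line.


BᵀP = [12.7500 -4.5000]
S = R + BᵀPB = [1] + [38.2500] = [39.2500]
BᵀPA = [4.5000 56.2500]
K = S⁻¹·BᵀPA = [0.1146 1.4331]
A−BK = [-0.3439 -1.2994; -1.0000 -4.0000]
AᵀP(A−BK) = [8.4841 34.0510; 34.0510 137.6369]
P' = Q + AᵀP(A−BK) = [14.7341 37.0510; 37.0510 141.6369]
tr(P') = 156.3710

0.1146 1.4331


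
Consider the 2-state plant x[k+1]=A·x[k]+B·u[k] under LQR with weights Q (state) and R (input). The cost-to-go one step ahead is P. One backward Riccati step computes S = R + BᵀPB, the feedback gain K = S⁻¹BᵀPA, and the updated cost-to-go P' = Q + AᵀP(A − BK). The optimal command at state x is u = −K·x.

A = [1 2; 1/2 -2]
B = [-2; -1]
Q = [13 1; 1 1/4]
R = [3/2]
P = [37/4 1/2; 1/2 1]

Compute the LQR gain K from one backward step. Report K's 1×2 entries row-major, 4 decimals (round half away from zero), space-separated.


-0.4819 -0.8193

BᵀP = [-19.0000 -2.0000]
S = R + BᵀPB = [3/2] + [40.0000] = [41.5000]
BᵀPA = [-20.0000 -34.0000]
K = S⁻¹·BᵀPA = [-0.4819 -0.8193]
A−BK = [0.0361 0.3614; 0.0181 -2.8193]
AᵀP(A−BK) = [0.3614 0.6145; 0.6145 9.1446]
P' = Q + AᵀP(A−BK) = [13.3614 1.6145; 1.6145 9.3946]
tr(P') = 22.7560


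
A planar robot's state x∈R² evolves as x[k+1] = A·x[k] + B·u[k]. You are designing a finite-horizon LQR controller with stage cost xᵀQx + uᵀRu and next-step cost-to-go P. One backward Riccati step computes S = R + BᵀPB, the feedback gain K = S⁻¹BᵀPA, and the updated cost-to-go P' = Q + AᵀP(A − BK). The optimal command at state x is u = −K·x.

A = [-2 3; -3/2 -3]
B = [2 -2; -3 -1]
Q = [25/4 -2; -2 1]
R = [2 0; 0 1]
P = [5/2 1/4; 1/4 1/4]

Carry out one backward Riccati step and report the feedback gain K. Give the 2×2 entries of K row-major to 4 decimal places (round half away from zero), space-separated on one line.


BᵀP = [4.2500 -0.2500; -5.2500 -0.7500]
S = R + BᵀPB = [2 0; 0 1] + [9.2500 -8.2500; -8.2500 11.2500] = [11.2500 -8.2500; -8.2500 12.2500]
BᵀPA = [-8.1250 13.5000; 11.6250 -13.5000]
K = S⁻¹·BᵀPA = [-0.0520 0.7742; 0.9140 -0.5806]
A−BK = [-0.0681 0.2903; -0.7419 -1.2581]
AᵀP(A−BK) = [1.0152 -0.4597; -0.4597 1.9597]
P' = Q + AᵀP(A−BK) = [7.2652 -2.4597; -2.4597 2.9597]
tr(P') = 10.2249

-0.0520 0.7742 0.9140 -0.5806


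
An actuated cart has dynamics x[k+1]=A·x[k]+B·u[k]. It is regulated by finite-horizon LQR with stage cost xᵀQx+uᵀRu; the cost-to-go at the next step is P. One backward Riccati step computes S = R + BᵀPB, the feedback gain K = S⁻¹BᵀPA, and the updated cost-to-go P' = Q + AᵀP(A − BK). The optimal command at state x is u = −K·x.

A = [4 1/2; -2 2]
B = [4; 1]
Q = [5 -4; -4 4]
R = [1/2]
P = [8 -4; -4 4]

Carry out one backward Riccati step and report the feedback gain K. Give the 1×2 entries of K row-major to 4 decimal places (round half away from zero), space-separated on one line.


1.3532 -0.0995

BᵀP = [28.0000 -12.0000]
S = R + BᵀPB = [1/2] + [100.0000] = [100.5000]
BᵀPA = [136.0000 -10.0000]
K = S⁻¹·BᵀPA = [1.3532 -0.0995]
A−BK = [-1.4129 0.8980; -3.3532 2.0995]
AᵀP(A−BK) = [23.9602 -14.4677; -14.4677 9.0050]
P' = Q + AᵀP(A−BK) = [28.9602 -18.4677; -18.4677 13.0050]
tr(P') = 41.9652


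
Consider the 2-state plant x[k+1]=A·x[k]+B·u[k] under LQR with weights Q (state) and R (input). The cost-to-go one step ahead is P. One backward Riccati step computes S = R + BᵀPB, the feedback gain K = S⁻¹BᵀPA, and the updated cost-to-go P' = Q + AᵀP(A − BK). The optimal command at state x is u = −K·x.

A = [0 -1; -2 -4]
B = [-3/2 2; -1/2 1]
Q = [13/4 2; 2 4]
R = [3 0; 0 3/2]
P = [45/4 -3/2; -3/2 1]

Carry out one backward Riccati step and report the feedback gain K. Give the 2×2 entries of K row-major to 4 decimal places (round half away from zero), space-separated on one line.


BᵀP = [-16.1250 1.7500; 21.0000 -2.0000]
S = R + BᵀPB = [3 0; 0 3/2] + [23.3125 -30.5000; -30.5000 40.0000] = [26.3125 -30.5000; -30.5000 41.5000]
BᵀPA = [-3.5000 9.1250; 4.0000 -13.0000]
K = S⁻¹·BᵀPA = [-0.1438 -0.1101; -0.0093 -0.3942]
A−BK = [-0.1971 -0.3768; -2.0626 -3.6609]
AᵀP(A−BK) = [3.5339 6.1913; 6.1913 11.1304]
P' = Q + AᵀP(A−BK) = [6.7839 8.1913; 8.1913 15.1304]
tr(P') = 21.9143

-0.1438 -0.1101 -0.0093 -0.3942


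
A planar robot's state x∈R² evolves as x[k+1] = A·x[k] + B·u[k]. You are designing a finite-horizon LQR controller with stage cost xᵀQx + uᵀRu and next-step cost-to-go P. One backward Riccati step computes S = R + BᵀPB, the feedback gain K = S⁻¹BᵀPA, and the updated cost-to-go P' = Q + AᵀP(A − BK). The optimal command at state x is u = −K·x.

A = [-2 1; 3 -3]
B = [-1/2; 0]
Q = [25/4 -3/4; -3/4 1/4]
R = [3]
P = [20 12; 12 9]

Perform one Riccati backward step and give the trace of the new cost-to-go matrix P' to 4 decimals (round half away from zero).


BᵀP = [-10.0000 -6.0000]
S = R + BᵀPB = [3] + [5.0000] = [8.0000]
BᵀPA = [2.0000 8.0000]
K = S⁻¹·BᵀPA = [0.2500 1.0000]
A−BK = [-1.8750 1.5000; 3.0000 -3.0000]
AᵀP(A−BK) = [16.5000 -15.0000; -15.0000 21.0000]
P' = Q + AᵀP(A−BK) = [22.7500 -15.7500; -15.7500 21.2500]
tr(P') = 44.0000

44.0000


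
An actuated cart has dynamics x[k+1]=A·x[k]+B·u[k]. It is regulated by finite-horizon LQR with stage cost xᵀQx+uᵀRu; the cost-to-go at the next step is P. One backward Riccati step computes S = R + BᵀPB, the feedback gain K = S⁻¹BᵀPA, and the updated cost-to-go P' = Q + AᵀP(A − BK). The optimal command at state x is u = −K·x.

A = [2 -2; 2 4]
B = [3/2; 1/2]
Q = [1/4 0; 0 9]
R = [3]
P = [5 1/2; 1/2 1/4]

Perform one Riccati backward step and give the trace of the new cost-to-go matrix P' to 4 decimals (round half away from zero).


20.9346

BᵀP = [7.7500 0.8750]
S = R + BᵀPB = [3] + [12.0625] = [15.0625]
BᵀPA = [17.2500 -12.0000]
K = S⁻¹·BᵀPA = [1.1452 -0.7967]
A−BK = [0.2822 -0.8050; 1.4274 4.3983]
AᵀP(A−BK) = [5.2448 -2.2573; -2.2573 6.4398]
P' = Q + AᵀP(A−BK) = [5.4948 -2.2573; -2.2573 15.4398]
tr(P') = 20.9346


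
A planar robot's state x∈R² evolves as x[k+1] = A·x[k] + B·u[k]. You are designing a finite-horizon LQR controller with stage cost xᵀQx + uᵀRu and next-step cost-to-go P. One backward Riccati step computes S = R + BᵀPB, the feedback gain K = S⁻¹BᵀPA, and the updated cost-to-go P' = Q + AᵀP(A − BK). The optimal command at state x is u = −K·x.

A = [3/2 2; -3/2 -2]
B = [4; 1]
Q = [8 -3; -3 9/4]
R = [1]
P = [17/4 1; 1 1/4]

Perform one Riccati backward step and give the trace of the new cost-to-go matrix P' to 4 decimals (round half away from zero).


10.5787

BᵀP = [18.0000 4.2500]
S = R + BᵀPB = [1] + [76.2500] = [77.2500]
BᵀPA = [20.6250 27.5000]
K = S⁻¹·BᵀPA = [0.2670 0.3560]
A−BK = [0.4320 0.5761; -1.7670 -2.3560]
AᵀP(A−BK) = [0.1183 0.1578; 0.1578 0.2104]
P' = Q + AᵀP(A−BK) = [8.1183 -2.8422; -2.8422 2.4604]
tr(P') = 10.5787


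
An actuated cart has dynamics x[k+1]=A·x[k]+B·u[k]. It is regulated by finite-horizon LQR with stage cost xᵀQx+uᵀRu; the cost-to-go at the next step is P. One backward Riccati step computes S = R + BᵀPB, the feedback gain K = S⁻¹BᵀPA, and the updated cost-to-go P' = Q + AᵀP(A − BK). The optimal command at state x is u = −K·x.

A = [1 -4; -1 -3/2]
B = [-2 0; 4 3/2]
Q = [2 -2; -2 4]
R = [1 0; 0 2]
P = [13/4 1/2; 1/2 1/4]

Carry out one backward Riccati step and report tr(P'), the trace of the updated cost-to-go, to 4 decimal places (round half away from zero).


BᵀP = [-4.5000 0.0000; 0.7500 0.3750]
S = R + BᵀPB = [1 0; 0 2] + [9.0000 0.0000; 0.0000 0.5625] = [10.0000 0.0000; 0.0000 2.5625]
BᵀPA = [-4.5000 18.0000; 0.3750 -3.5625]
K = S⁻¹·BᵀPA = [-0.4500 1.8000; 0.1463 -1.3902]
A−BK = [0.1000 -0.4000; 0.5805 -6.6146]
AᵀP(A−BK) = [0.4201 -2.7537; -2.7537 21.2098]
P' = Q + AᵀP(A−BK) = [2.4201 -4.7537; -4.7537 25.2098]
tr(P') = 27.6299

27.6299
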